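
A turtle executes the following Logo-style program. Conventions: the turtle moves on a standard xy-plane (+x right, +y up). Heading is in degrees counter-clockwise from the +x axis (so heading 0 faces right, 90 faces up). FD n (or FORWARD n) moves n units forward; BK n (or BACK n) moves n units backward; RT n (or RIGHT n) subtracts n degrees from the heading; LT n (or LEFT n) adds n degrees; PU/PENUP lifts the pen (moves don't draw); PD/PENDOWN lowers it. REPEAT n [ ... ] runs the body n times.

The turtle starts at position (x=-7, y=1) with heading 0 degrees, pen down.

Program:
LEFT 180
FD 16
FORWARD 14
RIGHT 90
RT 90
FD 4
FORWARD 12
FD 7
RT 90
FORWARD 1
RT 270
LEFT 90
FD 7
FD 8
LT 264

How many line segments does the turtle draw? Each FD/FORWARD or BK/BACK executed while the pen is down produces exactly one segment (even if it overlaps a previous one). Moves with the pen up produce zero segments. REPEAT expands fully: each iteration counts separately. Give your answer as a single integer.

Answer: 8

Derivation:
Executing turtle program step by step:
Start: pos=(-7,1), heading=0, pen down
LT 180: heading 0 -> 180
FD 16: (-7,1) -> (-23,1) [heading=180, draw]
FD 14: (-23,1) -> (-37,1) [heading=180, draw]
RT 90: heading 180 -> 90
RT 90: heading 90 -> 0
FD 4: (-37,1) -> (-33,1) [heading=0, draw]
FD 12: (-33,1) -> (-21,1) [heading=0, draw]
FD 7: (-21,1) -> (-14,1) [heading=0, draw]
RT 90: heading 0 -> 270
FD 1: (-14,1) -> (-14,0) [heading=270, draw]
RT 270: heading 270 -> 0
LT 90: heading 0 -> 90
FD 7: (-14,0) -> (-14,7) [heading=90, draw]
FD 8: (-14,7) -> (-14,15) [heading=90, draw]
LT 264: heading 90 -> 354
Final: pos=(-14,15), heading=354, 8 segment(s) drawn
Segments drawn: 8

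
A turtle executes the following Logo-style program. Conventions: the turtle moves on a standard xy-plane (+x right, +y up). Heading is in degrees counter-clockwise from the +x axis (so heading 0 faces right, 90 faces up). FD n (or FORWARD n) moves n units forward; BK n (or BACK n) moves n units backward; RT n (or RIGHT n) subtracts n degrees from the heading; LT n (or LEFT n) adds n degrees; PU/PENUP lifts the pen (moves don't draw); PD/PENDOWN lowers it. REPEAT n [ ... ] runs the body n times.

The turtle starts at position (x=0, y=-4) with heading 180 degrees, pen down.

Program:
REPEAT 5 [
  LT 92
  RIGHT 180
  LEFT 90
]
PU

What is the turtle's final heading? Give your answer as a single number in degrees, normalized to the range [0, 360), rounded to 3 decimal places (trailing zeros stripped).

Answer: 190

Derivation:
Executing turtle program step by step:
Start: pos=(0,-4), heading=180, pen down
REPEAT 5 [
  -- iteration 1/5 --
  LT 92: heading 180 -> 272
  RT 180: heading 272 -> 92
  LT 90: heading 92 -> 182
  -- iteration 2/5 --
  LT 92: heading 182 -> 274
  RT 180: heading 274 -> 94
  LT 90: heading 94 -> 184
  -- iteration 3/5 --
  LT 92: heading 184 -> 276
  RT 180: heading 276 -> 96
  LT 90: heading 96 -> 186
  -- iteration 4/5 --
  LT 92: heading 186 -> 278
  RT 180: heading 278 -> 98
  LT 90: heading 98 -> 188
  -- iteration 5/5 --
  LT 92: heading 188 -> 280
  RT 180: heading 280 -> 100
  LT 90: heading 100 -> 190
]
PU: pen up
Final: pos=(0,-4), heading=190, 0 segment(s) drawn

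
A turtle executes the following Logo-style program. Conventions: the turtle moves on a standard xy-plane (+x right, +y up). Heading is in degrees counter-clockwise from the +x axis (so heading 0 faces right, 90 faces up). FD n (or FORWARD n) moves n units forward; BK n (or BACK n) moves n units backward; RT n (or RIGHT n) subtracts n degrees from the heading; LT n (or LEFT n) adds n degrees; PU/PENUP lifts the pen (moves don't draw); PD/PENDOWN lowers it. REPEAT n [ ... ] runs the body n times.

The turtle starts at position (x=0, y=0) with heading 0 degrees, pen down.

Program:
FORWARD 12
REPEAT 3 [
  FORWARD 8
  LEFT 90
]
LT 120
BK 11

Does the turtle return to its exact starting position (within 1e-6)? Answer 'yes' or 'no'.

Executing turtle program step by step:
Start: pos=(0,0), heading=0, pen down
FD 12: (0,0) -> (12,0) [heading=0, draw]
REPEAT 3 [
  -- iteration 1/3 --
  FD 8: (12,0) -> (20,0) [heading=0, draw]
  LT 90: heading 0 -> 90
  -- iteration 2/3 --
  FD 8: (20,0) -> (20,8) [heading=90, draw]
  LT 90: heading 90 -> 180
  -- iteration 3/3 --
  FD 8: (20,8) -> (12,8) [heading=180, draw]
  LT 90: heading 180 -> 270
]
LT 120: heading 270 -> 30
BK 11: (12,8) -> (2.474,2.5) [heading=30, draw]
Final: pos=(2.474,2.5), heading=30, 5 segment(s) drawn

Start position: (0, 0)
Final position: (2.474, 2.5)
Distance = 3.517; >= 1e-6 -> NOT closed

Answer: no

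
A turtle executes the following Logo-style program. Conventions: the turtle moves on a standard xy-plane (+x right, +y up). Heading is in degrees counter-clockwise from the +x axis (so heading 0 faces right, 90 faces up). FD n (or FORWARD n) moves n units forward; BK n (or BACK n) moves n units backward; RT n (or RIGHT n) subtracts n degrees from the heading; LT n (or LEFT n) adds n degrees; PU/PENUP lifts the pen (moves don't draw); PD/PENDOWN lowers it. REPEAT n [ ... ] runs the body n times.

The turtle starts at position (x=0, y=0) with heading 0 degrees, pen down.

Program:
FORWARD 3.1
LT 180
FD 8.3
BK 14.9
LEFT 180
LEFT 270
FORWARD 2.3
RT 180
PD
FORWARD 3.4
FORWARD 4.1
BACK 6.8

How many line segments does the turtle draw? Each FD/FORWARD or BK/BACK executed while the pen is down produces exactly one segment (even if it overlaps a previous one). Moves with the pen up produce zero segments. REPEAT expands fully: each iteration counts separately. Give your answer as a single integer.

Executing turtle program step by step:
Start: pos=(0,0), heading=0, pen down
FD 3.1: (0,0) -> (3.1,0) [heading=0, draw]
LT 180: heading 0 -> 180
FD 8.3: (3.1,0) -> (-5.2,0) [heading=180, draw]
BK 14.9: (-5.2,0) -> (9.7,0) [heading=180, draw]
LT 180: heading 180 -> 0
LT 270: heading 0 -> 270
FD 2.3: (9.7,0) -> (9.7,-2.3) [heading=270, draw]
RT 180: heading 270 -> 90
PD: pen down
FD 3.4: (9.7,-2.3) -> (9.7,1.1) [heading=90, draw]
FD 4.1: (9.7,1.1) -> (9.7,5.2) [heading=90, draw]
BK 6.8: (9.7,5.2) -> (9.7,-1.6) [heading=90, draw]
Final: pos=(9.7,-1.6), heading=90, 7 segment(s) drawn
Segments drawn: 7

Answer: 7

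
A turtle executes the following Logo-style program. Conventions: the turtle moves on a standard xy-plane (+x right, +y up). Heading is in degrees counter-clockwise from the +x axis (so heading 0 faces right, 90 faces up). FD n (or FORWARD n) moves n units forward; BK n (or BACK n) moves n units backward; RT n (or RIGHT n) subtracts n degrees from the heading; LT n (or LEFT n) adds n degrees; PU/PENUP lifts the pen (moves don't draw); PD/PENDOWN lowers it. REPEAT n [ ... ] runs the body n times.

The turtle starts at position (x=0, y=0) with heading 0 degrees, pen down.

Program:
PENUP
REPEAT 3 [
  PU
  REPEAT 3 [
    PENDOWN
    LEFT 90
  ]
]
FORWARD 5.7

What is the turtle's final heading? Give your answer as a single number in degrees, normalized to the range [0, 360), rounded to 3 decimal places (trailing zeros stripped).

Executing turtle program step by step:
Start: pos=(0,0), heading=0, pen down
PU: pen up
REPEAT 3 [
  -- iteration 1/3 --
  PU: pen up
  REPEAT 3 [
    -- iteration 1/3 --
    PD: pen down
    LT 90: heading 0 -> 90
    -- iteration 2/3 --
    PD: pen down
    LT 90: heading 90 -> 180
    -- iteration 3/3 --
    PD: pen down
    LT 90: heading 180 -> 270
  ]
  -- iteration 2/3 --
  PU: pen up
  REPEAT 3 [
    -- iteration 1/3 --
    PD: pen down
    LT 90: heading 270 -> 0
    -- iteration 2/3 --
    PD: pen down
    LT 90: heading 0 -> 90
    -- iteration 3/3 --
    PD: pen down
    LT 90: heading 90 -> 180
  ]
  -- iteration 3/3 --
  PU: pen up
  REPEAT 3 [
    -- iteration 1/3 --
    PD: pen down
    LT 90: heading 180 -> 270
    -- iteration 2/3 --
    PD: pen down
    LT 90: heading 270 -> 0
    -- iteration 3/3 --
    PD: pen down
    LT 90: heading 0 -> 90
  ]
]
FD 5.7: (0,0) -> (0,5.7) [heading=90, draw]
Final: pos=(0,5.7), heading=90, 1 segment(s) drawn

Answer: 90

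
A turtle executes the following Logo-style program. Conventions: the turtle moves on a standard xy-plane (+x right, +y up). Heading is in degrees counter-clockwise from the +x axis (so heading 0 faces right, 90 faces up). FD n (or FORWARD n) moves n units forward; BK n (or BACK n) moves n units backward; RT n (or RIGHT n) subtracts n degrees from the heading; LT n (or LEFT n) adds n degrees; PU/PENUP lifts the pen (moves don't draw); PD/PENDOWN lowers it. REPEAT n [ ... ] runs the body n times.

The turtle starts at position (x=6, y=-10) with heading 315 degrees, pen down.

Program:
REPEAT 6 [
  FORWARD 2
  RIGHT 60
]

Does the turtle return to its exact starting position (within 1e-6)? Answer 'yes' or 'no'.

Executing turtle program step by step:
Start: pos=(6,-10), heading=315, pen down
REPEAT 6 [
  -- iteration 1/6 --
  FD 2: (6,-10) -> (7.414,-11.414) [heading=315, draw]
  RT 60: heading 315 -> 255
  -- iteration 2/6 --
  FD 2: (7.414,-11.414) -> (6.897,-13.346) [heading=255, draw]
  RT 60: heading 255 -> 195
  -- iteration 3/6 --
  FD 2: (6.897,-13.346) -> (4.965,-13.864) [heading=195, draw]
  RT 60: heading 195 -> 135
  -- iteration 4/6 --
  FD 2: (4.965,-13.864) -> (3.551,-12.449) [heading=135, draw]
  RT 60: heading 135 -> 75
  -- iteration 5/6 --
  FD 2: (3.551,-12.449) -> (4.068,-10.518) [heading=75, draw]
  RT 60: heading 75 -> 15
  -- iteration 6/6 --
  FD 2: (4.068,-10.518) -> (6,-10) [heading=15, draw]
  RT 60: heading 15 -> 315
]
Final: pos=(6,-10), heading=315, 6 segment(s) drawn

Start position: (6, -10)
Final position: (6, -10)
Distance = 0; < 1e-6 -> CLOSED

Answer: yes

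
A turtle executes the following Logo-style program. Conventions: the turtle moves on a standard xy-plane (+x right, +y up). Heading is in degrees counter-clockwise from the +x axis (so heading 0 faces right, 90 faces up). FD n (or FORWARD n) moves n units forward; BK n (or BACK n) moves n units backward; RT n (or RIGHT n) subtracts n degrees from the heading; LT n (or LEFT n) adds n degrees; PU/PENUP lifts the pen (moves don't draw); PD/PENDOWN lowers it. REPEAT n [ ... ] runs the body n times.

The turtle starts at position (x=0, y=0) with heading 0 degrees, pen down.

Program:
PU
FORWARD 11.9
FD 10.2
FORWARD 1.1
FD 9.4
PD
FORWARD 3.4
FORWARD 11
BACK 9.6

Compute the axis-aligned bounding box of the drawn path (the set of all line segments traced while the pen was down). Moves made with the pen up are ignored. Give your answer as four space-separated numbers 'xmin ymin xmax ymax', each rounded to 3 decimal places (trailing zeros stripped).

Answer: 32.6 0 47 0

Derivation:
Executing turtle program step by step:
Start: pos=(0,0), heading=0, pen down
PU: pen up
FD 11.9: (0,0) -> (11.9,0) [heading=0, move]
FD 10.2: (11.9,0) -> (22.1,0) [heading=0, move]
FD 1.1: (22.1,0) -> (23.2,0) [heading=0, move]
FD 9.4: (23.2,0) -> (32.6,0) [heading=0, move]
PD: pen down
FD 3.4: (32.6,0) -> (36,0) [heading=0, draw]
FD 11: (36,0) -> (47,0) [heading=0, draw]
BK 9.6: (47,0) -> (37.4,0) [heading=0, draw]
Final: pos=(37.4,0), heading=0, 3 segment(s) drawn

Segment endpoints: x in {32.6, 36, 37.4, 47}, y in {0}
xmin=32.6, ymin=0, xmax=47, ymax=0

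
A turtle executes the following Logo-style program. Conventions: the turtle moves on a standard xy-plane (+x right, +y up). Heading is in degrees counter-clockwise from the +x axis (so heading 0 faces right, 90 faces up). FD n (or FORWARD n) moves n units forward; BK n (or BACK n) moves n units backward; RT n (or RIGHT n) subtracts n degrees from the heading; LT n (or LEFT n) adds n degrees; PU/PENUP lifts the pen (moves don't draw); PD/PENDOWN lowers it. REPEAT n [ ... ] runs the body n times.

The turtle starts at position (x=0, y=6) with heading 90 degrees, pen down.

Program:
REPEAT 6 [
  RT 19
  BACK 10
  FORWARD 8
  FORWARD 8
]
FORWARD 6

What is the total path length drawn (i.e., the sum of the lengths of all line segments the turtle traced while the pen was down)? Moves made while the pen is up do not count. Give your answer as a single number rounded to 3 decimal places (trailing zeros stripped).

Executing turtle program step by step:
Start: pos=(0,6), heading=90, pen down
REPEAT 6 [
  -- iteration 1/6 --
  RT 19: heading 90 -> 71
  BK 10: (0,6) -> (-3.256,-3.455) [heading=71, draw]
  FD 8: (-3.256,-3.455) -> (-0.651,4.109) [heading=71, draw]
  FD 8: (-0.651,4.109) -> (1.953,11.673) [heading=71, draw]
  -- iteration 2/6 --
  RT 19: heading 71 -> 52
  BK 10: (1.953,11.673) -> (-4.203,3.793) [heading=52, draw]
  FD 8: (-4.203,3.793) -> (0.722,10.097) [heading=52, draw]
  FD 8: (0.722,10.097) -> (5.647,16.401) [heading=52, draw]
  -- iteration 3/6 --
  RT 19: heading 52 -> 33
  BK 10: (5.647,16.401) -> (-2.739,10.955) [heading=33, draw]
  FD 8: (-2.739,10.955) -> (3.97,15.312) [heading=33, draw]
  FD 8: (3.97,15.312) -> (10.679,19.669) [heading=33, draw]
  -- iteration 4/6 --
  RT 19: heading 33 -> 14
  BK 10: (10.679,19.669) -> (0.976,17.25) [heading=14, draw]
  FD 8: (0.976,17.25) -> (8.739,19.185) [heading=14, draw]
  FD 8: (8.739,19.185) -> (16.501,21.121) [heading=14, draw]
  -- iteration 5/6 --
  RT 19: heading 14 -> 355
  BK 10: (16.501,21.121) -> (6.539,21.992) [heading=355, draw]
  FD 8: (6.539,21.992) -> (14.509,21.295) [heading=355, draw]
  FD 8: (14.509,21.295) -> (22.478,20.598) [heading=355, draw]
  -- iteration 6/6 --
  RT 19: heading 355 -> 336
  BK 10: (22.478,20.598) -> (13.343,24.665) [heading=336, draw]
  FD 8: (13.343,24.665) -> (20.651,21.411) [heading=336, draw]
  FD 8: (20.651,21.411) -> (27.96,18.157) [heading=336, draw]
]
FD 6: (27.96,18.157) -> (33.441,15.717) [heading=336, draw]
Final: pos=(33.441,15.717), heading=336, 19 segment(s) drawn

Segment lengths:
  seg 1: (0,6) -> (-3.256,-3.455), length = 10
  seg 2: (-3.256,-3.455) -> (-0.651,4.109), length = 8
  seg 3: (-0.651,4.109) -> (1.953,11.673), length = 8
  seg 4: (1.953,11.673) -> (-4.203,3.793), length = 10
  seg 5: (-4.203,3.793) -> (0.722,10.097), length = 8
  seg 6: (0.722,10.097) -> (5.647,16.401), length = 8
  seg 7: (5.647,16.401) -> (-2.739,10.955), length = 10
  seg 8: (-2.739,10.955) -> (3.97,15.312), length = 8
  seg 9: (3.97,15.312) -> (10.679,19.669), length = 8
  seg 10: (10.679,19.669) -> (0.976,17.25), length = 10
  seg 11: (0.976,17.25) -> (8.739,19.185), length = 8
  seg 12: (8.739,19.185) -> (16.501,21.121), length = 8
  seg 13: (16.501,21.121) -> (6.539,21.992), length = 10
  seg 14: (6.539,21.992) -> (14.509,21.295), length = 8
  seg 15: (14.509,21.295) -> (22.478,20.598), length = 8
  seg 16: (22.478,20.598) -> (13.343,24.665), length = 10
  seg 17: (13.343,24.665) -> (20.651,21.411), length = 8
  seg 18: (20.651,21.411) -> (27.96,18.157), length = 8
  seg 19: (27.96,18.157) -> (33.441,15.717), length = 6
Total = 162

Answer: 162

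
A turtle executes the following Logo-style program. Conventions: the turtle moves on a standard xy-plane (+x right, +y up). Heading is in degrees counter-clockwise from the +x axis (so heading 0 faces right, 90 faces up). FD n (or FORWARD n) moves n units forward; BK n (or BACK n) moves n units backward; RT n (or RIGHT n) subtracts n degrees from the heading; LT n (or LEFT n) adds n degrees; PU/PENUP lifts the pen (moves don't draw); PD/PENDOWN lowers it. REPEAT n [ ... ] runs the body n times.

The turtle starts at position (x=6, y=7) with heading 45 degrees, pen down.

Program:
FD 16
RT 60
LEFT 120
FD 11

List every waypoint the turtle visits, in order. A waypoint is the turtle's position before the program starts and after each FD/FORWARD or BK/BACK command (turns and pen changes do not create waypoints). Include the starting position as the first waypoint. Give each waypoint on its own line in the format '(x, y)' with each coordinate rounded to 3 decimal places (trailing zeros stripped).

Executing turtle program step by step:
Start: pos=(6,7), heading=45, pen down
FD 16: (6,7) -> (17.314,18.314) [heading=45, draw]
RT 60: heading 45 -> 345
LT 120: heading 345 -> 105
FD 11: (17.314,18.314) -> (14.467,28.939) [heading=105, draw]
Final: pos=(14.467,28.939), heading=105, 2 segment(s) drawn
Waypoints (3 total):
(6, 7)
(17.314, 18.314)
(14.467, 28.939)

Answer: (6, 7)
(17.314, 18.314)
(14.467, 28.939)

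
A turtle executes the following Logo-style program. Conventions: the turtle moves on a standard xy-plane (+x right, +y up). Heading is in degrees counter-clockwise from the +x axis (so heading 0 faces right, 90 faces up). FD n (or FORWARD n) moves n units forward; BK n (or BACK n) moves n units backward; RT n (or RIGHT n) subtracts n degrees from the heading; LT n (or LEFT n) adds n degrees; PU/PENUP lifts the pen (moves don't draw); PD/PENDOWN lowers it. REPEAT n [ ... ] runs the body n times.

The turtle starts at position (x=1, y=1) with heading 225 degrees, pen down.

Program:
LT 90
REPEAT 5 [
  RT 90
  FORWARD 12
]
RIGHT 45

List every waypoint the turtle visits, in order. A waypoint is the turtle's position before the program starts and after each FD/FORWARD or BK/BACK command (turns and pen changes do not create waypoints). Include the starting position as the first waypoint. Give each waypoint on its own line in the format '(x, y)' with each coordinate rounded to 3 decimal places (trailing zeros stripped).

Executing turtle program step by step:
Start: pos=(1,1), heading=225, pen down
LT 90: heading 225 -> 315
REPEAT 5 [
  -- iteration 1/5 --
  RT 90: heading 315 -> 225
  FD 12: (1,1) -> (-7.485,-7.485) [heading=225, draw]
  -- iteration 2/5 --
  RT 90: heading 225 -> 135
  FD 12: (-7.485,-7.485) -> (-15.971,1) [heading=135, draw]
  -- iteration 3/5 --
  RT 90: heading 135 -> 45
  FD 12: (-15.971,1) -> (-7.485,9.485) [heading=45, draw]
  -- iteration 4/5 --
  RT 90: heading 45 -> 315
  FD 12: (-7.485,9.485) -> (1,1) [heading=315, draw]
  -- iteration 5/5 --
  RT 90: heading 315 -> 225
  FD 12: (1,1) -> (-7.485,-7.485) [heading=225, draw]
]
RT 45: heading 225 -> 180
Final: pos=(-7.485,-7.485), heading=180, 5 segment(s) drawn
Waypoints (6 total):
(1, 1)
(-7.485, -7.485)
(-15.971, 1)
(-7.485, 9.485)
(1, 1)
(-7.485, -7.485)

Answer: (1, 1)
(-7.485, -7.485)
(-15.971, 1)
(-7.485, 9.485)
(1, 1)
(-7.485, -7.485)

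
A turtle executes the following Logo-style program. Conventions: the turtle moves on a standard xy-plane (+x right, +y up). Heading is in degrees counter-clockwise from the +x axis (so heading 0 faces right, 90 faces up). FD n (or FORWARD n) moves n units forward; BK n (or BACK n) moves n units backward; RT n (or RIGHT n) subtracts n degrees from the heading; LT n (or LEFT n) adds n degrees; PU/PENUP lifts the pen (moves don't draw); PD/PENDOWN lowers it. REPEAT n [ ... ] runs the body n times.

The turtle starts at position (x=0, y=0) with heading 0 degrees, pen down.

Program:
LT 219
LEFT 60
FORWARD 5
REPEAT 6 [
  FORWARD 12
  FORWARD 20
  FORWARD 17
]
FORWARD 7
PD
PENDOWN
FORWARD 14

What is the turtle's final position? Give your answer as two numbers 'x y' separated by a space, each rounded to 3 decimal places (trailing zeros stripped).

Answer: 50.059 -316.06

Derivation:
Executing turtle program step by step:
Start: pos=(0,0), heading=0, pen down
LT 219: heading 0 -> 219
LT 60: heading 219 -> 279
FD 5: (0,0) -> (0.782,-4.938) [heading=279, draw]
REPEAT 6 [
  -- iteration 1/6 --
  FD 12: (0.782,-4.938) -> (2.659,-16.791) [heading=279, draw]
  FD 20: (2.659,-16.791) -> (5.788,-36.544) [heading=279, draw]
  FD 17: (5.788,-36.544) -> (8.447,-53.335) [heading=279, draw]
  -- iteration 2/6 --
  FD 12: (8.447,-53.335) -> (10.325,-65.187) [heading=279, draw]
  FD 20: (10.325,-65.187) -> (13.453,-84.941) [heading=279, draw]
  FD 17: (13.453,-84.941) -> (16.113,-101.732) [heading=279, draw]
  -- iteration 3/6 --
  FD 12: (16.113,-101.732) -> (17.99,-113.584) [heading=279, draw]
  FD 20: (17.99,-113.584) -> (21.119,-133.338) [heading=279, draw]
  FD 17: (21.119,-133.338) -> (23.778,-150.129) [heading=279, draw]
  -- iteration 4/6 --
  FD 12: (23.778,-150.129) -> (25.655,-161.981) [heading=279, draw]
  FD 20: (25.655,-161.981) -> (28.784,-181.735) [heading=279, draw]
  FD 17: (28.784,-181.735) -> (31.443,-198.525) [heading=279, draw]
  -- iteration 5/6 --
  FD 12: (31.443,-198.525) -> (33.321,-210.378) [heading=279, draw]
  FD 20: (33.321,-210.378) -> (36.449,-230.131) [heading=279, draw]
  FD 17: (36.449,-230.131) -> (39.109,-246.922) [heading=279, draw]
  -- iteration 6/6 --
  FD 12: (39.109,-246.922) -> (40.986,-258.774) [heading=279, draw]
  FD 20: (40.986,-258.774) -> (44.115,-278.528) [heading=279, draw]
  FD 17: (44.115,-278.528) -> (46.774,-295.319) [heading=279, draw]
]
FD 7: (46.774,-295.319) -> (47.869,-302.233) [heading=279, draw]
PD: pen down
PD: pen down
FD 14: (47.869,-302.233) -> (50.059,-316.06) [heading=279, draw]
Final: pos=(50.059,-316.06), heading=279, 21 segment(s) drawn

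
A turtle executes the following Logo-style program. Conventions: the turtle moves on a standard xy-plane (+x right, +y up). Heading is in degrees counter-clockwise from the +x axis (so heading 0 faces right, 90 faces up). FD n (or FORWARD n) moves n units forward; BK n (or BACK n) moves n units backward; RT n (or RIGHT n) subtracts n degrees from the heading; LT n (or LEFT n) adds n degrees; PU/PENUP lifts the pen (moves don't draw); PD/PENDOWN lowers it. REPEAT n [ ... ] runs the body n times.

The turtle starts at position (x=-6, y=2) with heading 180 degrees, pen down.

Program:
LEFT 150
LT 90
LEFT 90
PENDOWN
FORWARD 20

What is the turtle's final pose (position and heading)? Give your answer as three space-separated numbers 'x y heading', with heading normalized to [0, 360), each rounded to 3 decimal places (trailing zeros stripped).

Executing turtle program step by step:
Start: pos=(-6,2), heading=180, pen down
LT 150: heading 180 -> 330
LT 90: heading 330 -> 60
LT 90: heading 60 -> 150
PD: pen down
FD 20: (-6,2) -> (-23.321,12) [heading=150, draw]
Final: pos=(-23.321,12), heading=150, 1 segment(s) drawn

Answer: -23.321 12 150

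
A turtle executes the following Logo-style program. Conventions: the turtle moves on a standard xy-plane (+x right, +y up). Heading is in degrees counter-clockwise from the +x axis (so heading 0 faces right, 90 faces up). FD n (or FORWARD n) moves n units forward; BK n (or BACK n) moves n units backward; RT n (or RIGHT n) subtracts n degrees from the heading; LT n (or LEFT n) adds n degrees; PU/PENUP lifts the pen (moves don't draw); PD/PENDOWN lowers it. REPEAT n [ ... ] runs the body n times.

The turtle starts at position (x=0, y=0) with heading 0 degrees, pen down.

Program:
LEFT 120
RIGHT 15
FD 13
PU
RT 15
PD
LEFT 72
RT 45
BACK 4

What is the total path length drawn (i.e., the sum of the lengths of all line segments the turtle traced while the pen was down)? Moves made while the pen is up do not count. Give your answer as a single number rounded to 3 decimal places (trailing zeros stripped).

Answer: 17

Derivation:
Executing turtle program step by step:
Start: pos=(0,0), heading=0, pen down
LT 120: heading 0 -> 120
RT 15: heading 120 -> 105
FD 13: (0,0) -> (-3.365,12.557) [heading=105, draw]
PU: pen up
RT 15: heading 105 -> 90
PD: pen down
LT 72: heading 90 -> 162
RT 45: heading 162 -> 117
BK 4: (-3.365,12.557) -> (-1.549,8.993) [heading=117, draw]
Final: pos=(-1.549,8.993), heading=117, 2 segment(s) drawn

Segment lengths:
  seg 1: (0,0) -> (-3.365,12.557), length = 13
  seg 2: (-3.365,12.557) -> (-1.549,8.993), length = 4
Total = 17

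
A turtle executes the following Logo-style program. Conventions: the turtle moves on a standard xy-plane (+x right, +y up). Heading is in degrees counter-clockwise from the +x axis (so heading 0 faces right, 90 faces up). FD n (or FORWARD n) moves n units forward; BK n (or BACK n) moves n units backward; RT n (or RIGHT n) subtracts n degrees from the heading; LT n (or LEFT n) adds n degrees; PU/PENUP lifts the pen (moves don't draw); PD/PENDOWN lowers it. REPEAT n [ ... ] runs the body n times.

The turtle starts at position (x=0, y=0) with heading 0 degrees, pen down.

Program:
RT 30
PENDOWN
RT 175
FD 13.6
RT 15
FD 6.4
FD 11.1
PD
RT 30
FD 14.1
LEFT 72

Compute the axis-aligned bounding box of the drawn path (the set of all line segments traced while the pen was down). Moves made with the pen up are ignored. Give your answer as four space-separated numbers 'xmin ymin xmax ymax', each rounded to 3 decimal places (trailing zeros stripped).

Executing turtle program step by step:
Start: pos=(0,0), heading=0, pen down
RT 30: heading 0 -> 330
PD: pen down
RT 175: heading 330 -> 155
FD 13.6: (0,0) -> (-12.326,5.748) [heading=155, draw]
RT 15: heading 155 -> 140
FD 6.4: (-12.326,5.748) -> (-17.228,9.861) [heading=140, draw]
FD 11.1: (-17.228,9.861) -> (-25.732,16.996) [heading=140, draw]
PD: pen down
RT 30: heading 140 -> 110
FD 14.1: (-25.732,16.996) -> (-30.554,30.246) [heading=110, draw]
LT 72: heading 110 -> 182
Final: pos=(-30.554,30.246), heading=182, 4 segment(s) drawn

Segment endpoints: x in {-30.554, -25.732, -17.228, -12.326, 0}, y in {0, 5.748, 9.861, 16.996, 30.246}
xmin=-30.554, ymin=0, xmax=0, ymax=30.246

Answer: -30.554 0 0 30.246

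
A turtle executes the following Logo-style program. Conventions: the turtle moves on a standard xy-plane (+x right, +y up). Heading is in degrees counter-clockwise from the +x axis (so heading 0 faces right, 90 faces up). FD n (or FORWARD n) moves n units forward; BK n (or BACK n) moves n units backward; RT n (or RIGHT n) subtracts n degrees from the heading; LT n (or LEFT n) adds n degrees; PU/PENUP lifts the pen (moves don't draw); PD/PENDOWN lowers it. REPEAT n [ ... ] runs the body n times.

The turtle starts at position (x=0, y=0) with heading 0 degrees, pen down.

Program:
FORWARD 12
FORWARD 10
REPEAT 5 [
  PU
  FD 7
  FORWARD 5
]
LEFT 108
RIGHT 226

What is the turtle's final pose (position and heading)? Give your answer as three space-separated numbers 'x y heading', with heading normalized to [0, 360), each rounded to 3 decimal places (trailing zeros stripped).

Executing turtle program step by step:
Start: pos=(0,0), heading=0, pen down
FD 12: (0,0) -> (12,0) [heading=0, draw]
FD 10: (12,0) -> (22,0) [heading=0, draw]
REPEAT 5 [
  -- iteration 1/5 --
  PU: pen up
  FD 7: (22,0) -> (29,0) [heading=0, move]
  FD 5: (29,0) -> (34,0) [heading=0, move]
  -- iteration 2/5 --
  PU: pen up
  FD 7: (34,0) -> (41,0) [heading=0, move]
  FD 5: (41,0) -> (46,0) [heading=0, move]
  -- iteration 3/5 --
  PU: pen up
  FD 7: (46,0) -> (53,0) [heading=0, move]
  FD 5: (53,0) -> (58,0) [heading=0, move]
  -- iteration 4/5 --
  PU: pen up
  FD 7: (58,0) -> (65,0) [heading=0, move]
  FD 5: (65,0) -> (70,0) [heading=0, move]
  -- iteration 5/5 --
  PU: pen up
  FD 7: (70,0) -> (77,0) [heading=0, move]
  FD 5: (77,0) -> (82,0) [heading=0, move]
]
LT 108: heading 0 -> 108
RT 226: heading 108 -> 242
Final: pos=(82,0), heading=242, 2 segment(s) drawn

Answer: 82 0 242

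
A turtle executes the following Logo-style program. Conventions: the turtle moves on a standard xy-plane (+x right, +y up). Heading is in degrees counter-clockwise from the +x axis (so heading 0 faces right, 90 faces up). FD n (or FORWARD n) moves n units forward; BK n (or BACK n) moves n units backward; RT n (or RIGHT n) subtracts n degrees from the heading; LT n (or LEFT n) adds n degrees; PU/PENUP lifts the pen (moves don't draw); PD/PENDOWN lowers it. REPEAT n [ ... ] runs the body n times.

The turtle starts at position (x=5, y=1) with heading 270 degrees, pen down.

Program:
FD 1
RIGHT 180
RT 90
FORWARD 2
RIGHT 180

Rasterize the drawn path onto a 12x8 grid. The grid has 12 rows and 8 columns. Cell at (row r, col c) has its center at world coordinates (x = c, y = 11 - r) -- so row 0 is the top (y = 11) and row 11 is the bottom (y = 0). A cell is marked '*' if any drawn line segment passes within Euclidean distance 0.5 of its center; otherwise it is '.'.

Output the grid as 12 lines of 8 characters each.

Segment 0: (5,1) -> (5,0)
Segment 1: (5,0) -> (7,0)

Answer: ........
........
........
........
........
........
........
........
........
........
.....*..
.....***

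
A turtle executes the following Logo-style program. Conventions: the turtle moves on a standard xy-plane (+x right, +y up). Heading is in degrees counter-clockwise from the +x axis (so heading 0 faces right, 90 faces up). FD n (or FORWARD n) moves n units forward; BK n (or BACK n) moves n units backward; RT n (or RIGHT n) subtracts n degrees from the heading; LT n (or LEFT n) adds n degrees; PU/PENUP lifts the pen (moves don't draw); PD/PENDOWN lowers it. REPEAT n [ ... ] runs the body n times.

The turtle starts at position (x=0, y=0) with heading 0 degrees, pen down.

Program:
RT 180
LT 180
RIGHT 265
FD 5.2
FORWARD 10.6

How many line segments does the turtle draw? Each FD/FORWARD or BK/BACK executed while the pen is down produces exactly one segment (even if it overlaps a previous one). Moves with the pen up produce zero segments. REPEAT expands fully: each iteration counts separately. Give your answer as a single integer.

Executing turtle program step by step:
Start: pos=(0,0), heading=0, pen down
RT 180: heading 0 -> 180
LT 180: heading 180 -> 0
RT 265: heading 0 -> 95
FD 5.2: (0,0) -> (-0.453,5.18) [heading=95, draw]
FD 10.6: (-0.453,5.18) -> (-1.377,15.74) [heading=95, draw]
Final: pos=(-1.377,15.74), heading=95, 2 segment(s) drawn
Segments drawn: 2

Answer: 2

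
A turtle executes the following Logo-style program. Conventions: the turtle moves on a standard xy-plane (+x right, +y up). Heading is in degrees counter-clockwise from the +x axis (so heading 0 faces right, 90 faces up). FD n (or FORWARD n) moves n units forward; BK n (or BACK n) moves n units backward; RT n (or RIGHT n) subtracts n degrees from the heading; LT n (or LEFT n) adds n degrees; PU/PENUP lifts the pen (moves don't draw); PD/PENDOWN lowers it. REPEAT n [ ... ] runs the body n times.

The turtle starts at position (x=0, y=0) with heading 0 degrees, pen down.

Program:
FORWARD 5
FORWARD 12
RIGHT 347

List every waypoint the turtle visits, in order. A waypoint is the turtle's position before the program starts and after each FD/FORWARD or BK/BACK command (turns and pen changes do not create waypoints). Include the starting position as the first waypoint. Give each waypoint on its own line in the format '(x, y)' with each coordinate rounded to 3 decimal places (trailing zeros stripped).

Answer: (0, 0)
(5, 0)
(17, 0)

Derivation:
Executing turtle program step by step:
Start: pos=(0,0), heading=0, pen down
FD 5: (0,0) -> (5,0) [heading=0, draw]
FD 12: (5,0) -> (17,0) [heading=0, draw]
RT 347: heading 0 -> 13
Final: pos=(17,0), heading=13, 2 segment(s) drawn
Waypoints (3 total):
(0, 0)
(5, 0)
(17, 0)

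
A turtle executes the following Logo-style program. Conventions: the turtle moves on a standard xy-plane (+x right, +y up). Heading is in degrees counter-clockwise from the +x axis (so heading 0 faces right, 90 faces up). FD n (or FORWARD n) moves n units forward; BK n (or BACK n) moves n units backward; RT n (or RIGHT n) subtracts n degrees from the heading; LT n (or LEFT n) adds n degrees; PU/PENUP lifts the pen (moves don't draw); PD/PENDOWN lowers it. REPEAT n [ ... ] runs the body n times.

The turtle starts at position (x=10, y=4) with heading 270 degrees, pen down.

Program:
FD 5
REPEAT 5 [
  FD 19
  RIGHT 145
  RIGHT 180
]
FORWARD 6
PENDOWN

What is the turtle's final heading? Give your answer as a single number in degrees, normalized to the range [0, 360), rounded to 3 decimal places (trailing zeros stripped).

Answer: 85

Derivation:
Executing turtle program step by step:
Start: pos=(10,4), heading=270, pen down
FD 5: (10,4) -> (10,-1) [heading=270, draw]
REPEAT 5 [
  -- iteration 1/5 --
  FD 19: (10,-1) -> (10,-20) [heading=270, draw]
  RT 145: heading 270 -> 125
  RT 180: heading 125 -> 305
  -- iteration 2/5 --
  FD 19: (10,-20) -> (20.898,-35.564) [heading=305, draw]
  RT 145: heading 305 -> 160
  RT 180: heading 160 -> 340
  -- iteration 3/5 --
  FD 19: (20.898,-35.564) -> (38.752,-42.062) [heading=340, draw]
  RT 145: heading 340 -> 195
  RT 180: heading 195 -> 15
  -- iteration 4/5 --
  FD 19: (38.752,-42.062) -> (57.105,-37.145) [heading=15, draw]
  RT 145: heading 15 -> 230
  RT 180: heading 230 -> 50
  -- iteration 5/5 --
  FD 19: (57.105,-37.145) -> (69.318,-22.59) [heading=50, draw]
  RT 145: heading 50 -> 265
  RT 180: heading 265 -> 85
]
FD 6: (69.318,-22.59) -> (69.841,-16.613) [heading=85, draw]
PD: pen down
Final: pos=(69.841,-16.613), heading=85, 7 segment(s) drawn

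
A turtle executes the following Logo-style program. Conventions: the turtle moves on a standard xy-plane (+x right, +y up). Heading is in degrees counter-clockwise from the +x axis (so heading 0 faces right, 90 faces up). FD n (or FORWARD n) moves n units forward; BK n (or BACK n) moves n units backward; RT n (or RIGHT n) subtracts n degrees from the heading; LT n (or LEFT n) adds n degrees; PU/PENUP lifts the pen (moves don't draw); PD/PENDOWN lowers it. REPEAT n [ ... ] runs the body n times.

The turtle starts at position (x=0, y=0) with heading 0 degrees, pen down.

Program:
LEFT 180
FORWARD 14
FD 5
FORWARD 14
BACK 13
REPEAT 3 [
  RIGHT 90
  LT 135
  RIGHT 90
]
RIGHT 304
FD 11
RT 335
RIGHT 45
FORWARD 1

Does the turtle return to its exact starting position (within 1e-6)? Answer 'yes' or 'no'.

Answer: no

Derivation:
Executing turtle program step by step:
Start: pos=(0,0), heading=0, pen down
LT 180: heading 0 -> 180
FD 14: (0,0) -> (-14,0) [heading=180, draw]
FD 5: (-14,0) -> (-19,0) [heading=180, draw]
FD 14: (-19,0) -> (-33,0) [heading=180, draw]
BK 13: (-33,0) -> (-20,0) [heading=180, draw]
REPEAT 3 [
  -- iteration 1/3 --
  RT 90: heading 180 -> 90
  LT 135: heading 90 -> 225
  RT 90: heading 225 -> 135
  -- iteration 2/3 --
  RT 90: heading 135 -> 45
  LT 135: heading 45 -> 180
  RT 90: heading 180 -> 90
  -- iteration 3/3 --
  RT 90: heading 90 -> 0
  LT 135: heading 0 -> 135
  RT 90: heading 135 -> 45
]
RT 304: heading 45 -> 101
FD 11: (-20,0) -> (-22.099,10.798) [heading=101, draw]
RT 335: heading 101 -> 126
RT 45: heading 126 -> 81
FD 1: (-22.099,10.798) -> (-21.942,11.786) [heading=81, draw]
Final: pos=(-21.942,11.786), heading=81, 6 segment(s) drawn

Start position: (0, 0)
Final position: (-21.942, 11.786)
Distance = 24.907; >= 1e-6 -> NOT closed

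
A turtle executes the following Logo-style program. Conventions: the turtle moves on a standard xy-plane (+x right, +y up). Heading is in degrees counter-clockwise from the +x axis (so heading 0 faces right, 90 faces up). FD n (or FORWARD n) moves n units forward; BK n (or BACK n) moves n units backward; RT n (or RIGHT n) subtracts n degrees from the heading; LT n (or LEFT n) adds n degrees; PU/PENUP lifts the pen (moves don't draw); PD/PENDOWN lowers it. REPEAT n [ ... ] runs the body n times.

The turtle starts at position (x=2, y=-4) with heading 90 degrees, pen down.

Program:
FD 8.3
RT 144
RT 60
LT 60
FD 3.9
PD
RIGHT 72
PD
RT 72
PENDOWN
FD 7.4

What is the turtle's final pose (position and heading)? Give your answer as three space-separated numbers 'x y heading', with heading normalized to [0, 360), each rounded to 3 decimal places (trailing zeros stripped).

Answer: -2.745 3.432 162

Derivation:
Executing turtle program step by step:
Start: pos=(2,-4), heading=90, pen down
FD 8.3: (2,-4) -> (2,4.3) [heading=90, draw]
RT 144: heading 90 -> 306
RT 60: heading 306 -> 246
LT 60: heading 246 -> 306
FD 3.9: (2,4.3) -> (4.292,1.145) [heading=306, draw]
PD: pen down
RT 72: heading 306 -> 234
PD: pen down
RT 72: heading 234 -> 162
PD: pen down
FD 7.4: (4.292,1.145) -> (-2.745,3.432) [heading=162, draw]
Final: pos=(-2.745,3.432), heading=162, 3 segment(s) drawn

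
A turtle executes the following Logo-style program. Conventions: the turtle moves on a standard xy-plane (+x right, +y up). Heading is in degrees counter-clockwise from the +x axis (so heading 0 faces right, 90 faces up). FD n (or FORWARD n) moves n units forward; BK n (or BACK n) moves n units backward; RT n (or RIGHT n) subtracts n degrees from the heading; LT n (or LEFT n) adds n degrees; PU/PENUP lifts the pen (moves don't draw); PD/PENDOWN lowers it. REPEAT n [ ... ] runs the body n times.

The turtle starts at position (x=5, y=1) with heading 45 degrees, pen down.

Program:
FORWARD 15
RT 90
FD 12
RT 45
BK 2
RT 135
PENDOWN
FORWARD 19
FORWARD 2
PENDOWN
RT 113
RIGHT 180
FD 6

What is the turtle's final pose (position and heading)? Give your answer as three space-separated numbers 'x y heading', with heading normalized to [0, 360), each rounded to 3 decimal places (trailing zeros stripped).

Answer: 3.68 17.723 202

Derivation:
Executing turtle program step by step:
Start: pos=(5,1), heading=45, pen down
FD 15: (5,1) -> (15.607,11.607) [heading=45, draw]
RT 90: heading 45 -> 315
FD 12: (15.607,11.607) -> (24.092,3.121) [heading=315, draw]
RT 45: heading 315 -> 270
BK 2: (24.092,3.121) -> (24.092,5.121) [heading=270, draw]
RT 135: heading 270 -> 135
PD: pen down
FD 19: (24.092,5.121) -> (10.657,18.556) [heading=135, draw]
FD 2: (10.657,18.556) -> (9.243,19.971) [heading=135, draw]
PD: pen down
RT 113: heading 135 -> 22
RT 180: heading 22 -> 202
FD 6: (9.243,19.971) -> (3.68,17.723) [heading=202, draw]
Final: pos=(3.68,17.723), heading=202, 6 segment(s) drawn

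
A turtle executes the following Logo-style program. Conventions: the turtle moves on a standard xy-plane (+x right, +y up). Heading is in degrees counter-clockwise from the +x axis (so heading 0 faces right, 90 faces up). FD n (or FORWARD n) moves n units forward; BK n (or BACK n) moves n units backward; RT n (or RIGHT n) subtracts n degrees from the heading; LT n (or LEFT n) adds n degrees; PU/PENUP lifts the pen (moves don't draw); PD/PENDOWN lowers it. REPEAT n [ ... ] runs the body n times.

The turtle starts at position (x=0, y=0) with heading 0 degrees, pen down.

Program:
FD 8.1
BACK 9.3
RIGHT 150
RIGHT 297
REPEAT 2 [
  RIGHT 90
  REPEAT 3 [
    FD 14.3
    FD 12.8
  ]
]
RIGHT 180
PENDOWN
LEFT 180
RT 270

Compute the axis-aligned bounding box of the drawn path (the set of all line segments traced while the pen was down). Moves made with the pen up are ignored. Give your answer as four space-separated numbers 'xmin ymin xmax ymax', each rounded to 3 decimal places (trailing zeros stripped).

Answer: -86.643 -4.255 8.1 76.934

Derivation:
Executing turtle program step by step:
Start: pos=(0,0), heading=0, pen down
FD 8.1: (0,0) -> (8.1,0) [heading=0, draw]
BK 9.3: (8.1,0) -> (-1.2,0) [heading=0, draw]
RT 150: heading 0 -> 210
RT 297: heading 210 -> 273
REPEAT 2 [
  -- iteration 1/2 --
  RT 90: heading 273 -> 183
  REPEAT 3 [
    -- iteration 1/3 --
    FD 14.3: (-1.2,0) -> (-15.48,-0.748) [heading=183, draw]
    FD 12.8: (-15.48,-0.748) -> (-28.263,-1.418) [heading=183, draw]
    -- iteration 2/3 --
    FD 14.3: (-28.263,-1.418) -> (-42.543,-2.167) [heading=183, draw]
    FD 12.8: (-42.543,-2.167) -> (-55.326,-2.837) [heading=183, draw]
    -- iteration 3/3 --
    FD 14.3: (-55.326,-2.837) -> (-69.606,-3.585) [heading=183, draw]
    FD 12.8: (-69.606,-3.585) -> (-82.389,-4.255) [heading=183, draw]
  ]
  -- iteration 2/2 --
  RT 90: heading 183 -> 93
  REPEAT 3 [
    -- iteration 1/3 --
    FD 14.3: (-82.389,-4.255) -> (-83.137,10.025) [heading=93, draw]
    FD 12.8: (-83.137,10.025) -> (-83.807,22.808) [heading=93, draw]
    -- iteration 2/3 --
    FD 14.3: (-83.807,22.808) -> (-84.555,37.088) [heading=93, draw]
    FD 12.8: (-84.555,37.088) -> (-85.225,49.871) [heading=93, draw]
    -- iteration 3/3 --
    FD 14.3: (-85.225,49.871) -> (-85.974,64.151) [heading=93, draw]
    FD 12.8: (-85.974,64.151) -> (-86.643,76.934) [heading=93, draw]
  ]
]
RT 180: heading 93 -> 273
PD: pen down
LT 180: heading 273 -> 93
RT 270: heading 93 -> 183
Final: pos=(-86.643,76.934), heading=183, 14 segment(s) drawn

Segment endpoints: x in {-86.643, -85.974, -85.225, -84.555, -83.807, -83.137, -82.389, -69.606, -55.326, -42.543, -28.263, -15.48, -1.2, 0, 8.1}, y in {-4.255, -3.585, -2.837, -2.167, -1.418, -0.748, 0, 10.025, 22.808, 37.088, 49.871, 64.151, 76.934}
xmin=-86.643, ymin=-4.255, xmax=8.1, ymax=76.934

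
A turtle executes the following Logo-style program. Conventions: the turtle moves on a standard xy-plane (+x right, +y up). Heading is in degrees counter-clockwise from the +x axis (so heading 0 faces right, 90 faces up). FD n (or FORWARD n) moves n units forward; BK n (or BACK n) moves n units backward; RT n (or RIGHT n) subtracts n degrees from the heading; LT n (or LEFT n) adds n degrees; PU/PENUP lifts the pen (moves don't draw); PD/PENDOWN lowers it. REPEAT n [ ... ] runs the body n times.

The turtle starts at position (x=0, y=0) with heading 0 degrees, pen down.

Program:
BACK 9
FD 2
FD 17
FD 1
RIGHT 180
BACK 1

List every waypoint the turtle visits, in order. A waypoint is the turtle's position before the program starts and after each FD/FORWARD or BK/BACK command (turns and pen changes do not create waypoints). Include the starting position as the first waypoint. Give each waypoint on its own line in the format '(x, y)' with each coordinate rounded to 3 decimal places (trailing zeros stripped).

Executing turtle program step by step:
Start: pos=(0,0), heading=0, pen down
BK 9: (0,0) -> (-9,0) [heading=0, draw]
FD 2: (-9,0) -> (-7,0) [heading=0, draw]
FD 17: (-7,0) -> (10,0) [heading=0, draw]
FD 1: (10,0) -> (11,0) [heading=0, draw]
RT 180: heading 0 -> 180
BK 1: (11,0) -> (12,0) [heading=180, draw]
Final: pos=(12,0), heading=180, 5 segment(s) drawn
Waypoints (6 total):
(0, 0)
(-9, 0)
(-7, 0)
(10, 0)
(11, 0)
(12, 0)

Answer: (0, 0)
(-9, 0)
(-7, 0)
(10, 0)
(11, 0)
(12, 0)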